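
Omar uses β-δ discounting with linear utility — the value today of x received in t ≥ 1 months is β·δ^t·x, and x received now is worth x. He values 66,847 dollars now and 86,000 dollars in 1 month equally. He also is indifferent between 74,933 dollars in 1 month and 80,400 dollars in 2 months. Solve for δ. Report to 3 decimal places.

From the later pair, β·δ^1·74933 = β·δ^2·80400; dividing through, δ = 74933/80400 = 0.93200.

δ ≈ 0.932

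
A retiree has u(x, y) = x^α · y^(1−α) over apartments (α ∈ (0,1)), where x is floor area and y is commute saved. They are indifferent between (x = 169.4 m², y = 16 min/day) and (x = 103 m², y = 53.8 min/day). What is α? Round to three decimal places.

α ≈ 0.709

Set the two utilities equal: 169.4^α·16^(1−α) = 103^α·53.8^(1−α).
Rearrange to (169.4/103)^α = (53.8/16)^(1−α) and take logs: α·0.497534 = (1−α)·1.212685.
So α/(1−α) = (1.212685)/(0.497534) = 2.437391, and α = 2.437391/3.437391 ≈ 0.709.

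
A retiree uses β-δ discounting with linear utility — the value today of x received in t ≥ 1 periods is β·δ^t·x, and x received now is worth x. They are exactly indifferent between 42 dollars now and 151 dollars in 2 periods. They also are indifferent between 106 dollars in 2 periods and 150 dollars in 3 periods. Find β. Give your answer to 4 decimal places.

From the later pair, β·δ^2·106 = β·δ^3·150; dividing through, δ = 106/150 = 0.70667.
Now use the now-vs-future pair: 42 = β·δ^2·151 gives β = 42/(0.49938·151) ≈ 0.5570.

β ≈ 0.5570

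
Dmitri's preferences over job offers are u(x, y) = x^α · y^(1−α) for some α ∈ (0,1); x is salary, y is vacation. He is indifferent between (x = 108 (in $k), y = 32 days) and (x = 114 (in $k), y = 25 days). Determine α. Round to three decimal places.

α ≈ 0.820

Indifference: 108^α · 32^(1−α) = 114^α · 25^(1−α).
Taking logs: α·ln 108 + (1−α)·ln 32 = α·ln 114 + (1−α)·ln 25, i.e. α·-0.054067 = (1−α)·-0.246860.
With A = -0.054067 and B = -0.246860: α·A = (1−α)·B, so α = B/(A+B) = -0.246860/-0.300927 ≈ 0.820.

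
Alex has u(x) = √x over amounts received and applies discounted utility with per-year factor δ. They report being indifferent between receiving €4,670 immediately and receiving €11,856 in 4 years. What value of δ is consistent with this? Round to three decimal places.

δ ≈ 0.890

The payoff in 4 years is discounted by δ^4, so u(4670) = δ^4·u(11856) and δ^4 = u(4670)/u(11856).
Since u(x) = √x, δ^4 = √(4670/11856) = 0.62761.
So δ = 0.62761^(1/4) ≈ 0.890.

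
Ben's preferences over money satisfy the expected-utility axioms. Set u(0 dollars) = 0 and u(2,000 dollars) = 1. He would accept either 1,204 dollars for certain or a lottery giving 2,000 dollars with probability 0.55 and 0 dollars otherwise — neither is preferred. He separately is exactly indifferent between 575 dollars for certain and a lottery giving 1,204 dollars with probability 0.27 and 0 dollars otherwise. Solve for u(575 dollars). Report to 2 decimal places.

0.15

From the first indifference, u(1,204 dollars) = 0.55·u(2,000 dollars) + 0.45·u(0 dollars) = 0.55·1 + 0.45·0 = 0.55.
Then u(575 dollars) = 0.27·u(1,204 dollars) + 0.73·u(0 dollars) = 0.27·0.55 + 0.73·0.00 = 0.1485.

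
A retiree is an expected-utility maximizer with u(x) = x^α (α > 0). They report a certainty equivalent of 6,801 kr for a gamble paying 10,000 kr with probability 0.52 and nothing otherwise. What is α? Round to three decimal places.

α ≈ 1.696

Since u(0) = 0, the lottery's EU is 0.52·10000^α.
Equating: 6801^α = 0.52·10000^α, i.e. 0.6801^α = 0.52.
Take logs: α = ln 0.52 / ln(6801/10000) ≈ 1.69624.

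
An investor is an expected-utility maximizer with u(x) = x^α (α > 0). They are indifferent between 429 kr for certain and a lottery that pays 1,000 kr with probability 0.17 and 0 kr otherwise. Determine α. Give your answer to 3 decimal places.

α ≈ 2.094

EU(lottery) = 0.17·1000^α + 0.83·0 = 0.17·1000^α.
Setting u(429) equal to that: 429^α = 0.17·1000^α ⇒ (429/1000)^α = 0.17.
Taking logs: α·ln(429/1000) = ln(0.17), so α = -1.771957 / -0.846298 ≈ 2.094.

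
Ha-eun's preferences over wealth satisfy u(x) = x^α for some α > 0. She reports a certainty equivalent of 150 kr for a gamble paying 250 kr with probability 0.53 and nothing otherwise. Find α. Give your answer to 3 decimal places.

α ≈ 1.243

EU(lottery) = 0.53·250^α + 0.47·0 = 0.53·250^α.
Setting u(150) equal to that: 150^α = 0.53·250^α ⇒ (150/250)^α = 0.53.
Taking logs: α·ln(150/250) = ln(0.53), so α = -0.634878 / -0.510826 ≈ 1.243.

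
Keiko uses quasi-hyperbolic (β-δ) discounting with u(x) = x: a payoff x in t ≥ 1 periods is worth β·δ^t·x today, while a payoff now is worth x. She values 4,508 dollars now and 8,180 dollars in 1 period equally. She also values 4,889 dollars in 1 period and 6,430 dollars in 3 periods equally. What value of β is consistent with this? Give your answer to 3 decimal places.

Both payoffs in the second observation are in the future, so β drops out: δ^1·4889 = δ^3·6430 ⇒ δ^2 = 4889/6430 = 0.76034, so δ = 0.87198.
Substituting δ into 4508 = β·δ·8180: β = 4508/(7132.764) ≈ 0.632.

β ≈ 0.632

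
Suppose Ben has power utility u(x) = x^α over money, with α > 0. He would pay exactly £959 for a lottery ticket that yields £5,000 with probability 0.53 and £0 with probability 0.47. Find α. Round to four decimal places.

α ≈ 0.3845

Since u(0) = 0, the lottery's EU is 0.53·5000^α.
Setting u(959) equal to that: 959^α = 0.53·5000^α ⇒ (959/5000)^α = 0.53.
α = ln(0.53) / ln(959/5000) = -0.6348783/-1.6513021 ≈ 0.3845.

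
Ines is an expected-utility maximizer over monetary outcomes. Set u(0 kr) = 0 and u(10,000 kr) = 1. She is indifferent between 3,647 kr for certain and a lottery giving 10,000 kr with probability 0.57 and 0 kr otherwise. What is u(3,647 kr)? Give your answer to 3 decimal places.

0.570

The indifference gives u(3,647 kr) = 0.57·u(10,000 kr) + 0.43·u(0 kr) = 0.57·1 + 0.43·0 = 0.57.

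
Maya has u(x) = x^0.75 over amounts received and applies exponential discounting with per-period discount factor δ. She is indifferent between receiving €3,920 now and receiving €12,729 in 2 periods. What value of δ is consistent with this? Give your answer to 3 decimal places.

δ ≈ 0.643

Equating discounted utilities: u(3920) = δ^2·u(12729) ⇒ δ^2 = u(3920)/u(12729).
With u(x) = x^0.75: δ^2 = 3920^0.75/12729^0.75 = (3920/12729)^0.75 = 0.41340.
So δ = 0.41340^(1/2) ≈ 0.643.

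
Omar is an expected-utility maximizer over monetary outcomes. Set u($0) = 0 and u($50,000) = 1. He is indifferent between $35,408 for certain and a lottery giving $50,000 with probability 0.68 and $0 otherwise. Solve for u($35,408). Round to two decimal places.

0.68

u($35,408) equals the lottery's expected utility: 0.68·1 + 0.32·0 = 0.68.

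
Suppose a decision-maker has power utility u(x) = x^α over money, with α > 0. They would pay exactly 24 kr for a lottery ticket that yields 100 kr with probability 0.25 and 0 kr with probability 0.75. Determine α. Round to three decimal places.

The lottery's expected utility is 0.25·u(100) + 0.75·u(0) = 0.25·100^α (since u(0) = 0 for α > 0).
Equating: 24^α = 0.25·100^α, i.e. 0.2400^α = 0.25.
Take logs: α = ln 0.25 / ln(24/100) ≈ 0.97140.

α ≈ 0.971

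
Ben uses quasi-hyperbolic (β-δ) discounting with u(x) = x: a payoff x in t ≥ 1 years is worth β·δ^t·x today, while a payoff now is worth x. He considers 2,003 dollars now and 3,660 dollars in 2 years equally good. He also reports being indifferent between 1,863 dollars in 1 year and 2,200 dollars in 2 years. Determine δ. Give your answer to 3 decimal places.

From the later pair, β·δ^1·1863 = β·δ^2·2200; dividing through, δ = 1863/2200 = 0.84682.

δ ≈ 0.847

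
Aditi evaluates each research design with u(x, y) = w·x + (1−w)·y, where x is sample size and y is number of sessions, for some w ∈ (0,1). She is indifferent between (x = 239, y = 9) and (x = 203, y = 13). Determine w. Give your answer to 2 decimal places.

w = 0.10

u(239,9) = u(203,13) means w·239 + (1−w)·9 = w·203 + (1−w)·13.
Collecting terms: w·36 = (1−w)·4.
Hence w = 4/(36+4) = 4/40 = 0.10.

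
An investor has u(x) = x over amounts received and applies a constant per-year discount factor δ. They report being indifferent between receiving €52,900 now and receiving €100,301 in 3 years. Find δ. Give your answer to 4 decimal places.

δ ≈ 0.8079

The payoff in 3 years is discounted by δ^3, so u(52900) = δ^3·u(100301) and δ^3 = u(52900)/u(100301).
With u(x) = x: δ^3 = 52900/100301 = 0.52741.
Hence δ = (0.52741)^(1/3) = 0.807948.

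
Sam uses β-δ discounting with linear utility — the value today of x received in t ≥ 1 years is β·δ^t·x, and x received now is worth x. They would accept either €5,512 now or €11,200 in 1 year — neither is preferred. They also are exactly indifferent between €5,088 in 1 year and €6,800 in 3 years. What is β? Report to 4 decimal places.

From the later pair, β·δ^1·5088 = β·δ^3·6800; dividing through, δ^2 = 5088/6800 = 0.74824, so δ = 0.86501.
Substituting δ into 5512 = β·δ·11200: β = 5512/(9688.067) ≈ 0.5689.

β ≈ 0.5689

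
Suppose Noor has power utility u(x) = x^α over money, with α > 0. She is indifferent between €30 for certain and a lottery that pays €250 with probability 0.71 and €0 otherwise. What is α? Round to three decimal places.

α ≈ 0.162

Since u(0) = 0, the lottery's EU is 0.71·250^α.
Setting u(30) equal to that: 30^α = 0.71·250^α ⇒ (30/250)^α = 0.71.
Taking logs: α·ln(30/250) = ln(0.71), so α = -0.342490 / -2.120264 ≈ 0.162.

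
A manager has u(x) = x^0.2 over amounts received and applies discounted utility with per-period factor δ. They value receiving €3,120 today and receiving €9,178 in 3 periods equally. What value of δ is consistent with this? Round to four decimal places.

δ ≈ 0.9306

Equating discounted utilities: u(3120) = δ^3·u(9178) ⇒ δ^3 = u(3120)/u(9178).
With u(x) = x^0.2: δ^3 = 3120^0.2/9178^0.2 = (3120/9178)^0.2 = 0.80590.
So δ = 0.80590^(1/3) ≈ 0.9306.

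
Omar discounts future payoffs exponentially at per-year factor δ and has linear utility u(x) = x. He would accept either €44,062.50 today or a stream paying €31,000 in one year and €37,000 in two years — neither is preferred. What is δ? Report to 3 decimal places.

δ ≈ 0.750

Equating present values: 44062.50 = 31000δ + 37000δ².
So 37000δ² + 31000δ − 44062.50 = 0.
By the quadratic formula (taking the positive root), δ = (−31000 + √7482250000.00) / 74000 ≈ 0.750.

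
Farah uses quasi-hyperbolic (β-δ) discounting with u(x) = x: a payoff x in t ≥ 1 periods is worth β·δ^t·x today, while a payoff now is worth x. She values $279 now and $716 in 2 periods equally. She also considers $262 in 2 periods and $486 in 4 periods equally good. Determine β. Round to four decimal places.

From the later pair, β·δ^2·262 = β·δ^4·486; dividing through, δ^2 = 262/486 = 0.53909, so δ = 0.73423.
The first indifference: 279 = β·δ^2·716, so β = 279/(δ^2·716) = 279/(0.53909·716) ≈ 0.7228.

β ≈ 0.7228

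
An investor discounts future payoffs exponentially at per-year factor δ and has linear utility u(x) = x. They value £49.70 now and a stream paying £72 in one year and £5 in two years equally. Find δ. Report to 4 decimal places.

δ ≈ 0.6600

Equating present values: 49.70 = 72δ + 5δ².
That is, 5δ² + 72δ − 49.70 = 0, a quadratic in δ.
δ = (−72 + √(72² + 4·5·49.70)) / (2·5) = (−72 + √6178.00) / 10 ≈ 0.6600.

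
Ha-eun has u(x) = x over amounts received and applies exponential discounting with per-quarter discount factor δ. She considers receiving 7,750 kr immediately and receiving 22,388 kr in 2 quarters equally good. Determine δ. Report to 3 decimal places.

δ ≈ 0.588

The payoff in 2 quarters is discounted by δ^2, so u(7750) = δ^2·u(22388) and δ^2 = u(7750)/u(22388).
With u(x) = x: δ^2 = 7750/22388 = 0.34617.
Taking the square root: δ = 0.34617^(1/2) ≈ 0.588.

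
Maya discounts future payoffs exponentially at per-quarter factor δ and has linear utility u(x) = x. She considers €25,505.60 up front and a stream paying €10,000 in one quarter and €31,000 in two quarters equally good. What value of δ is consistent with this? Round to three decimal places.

The stream is worth 10000δ + 31000δ² today, so 10000δ + 31000δ² = 25505.60.
So 31000δ² + 10000δ − 25505.60 = 0.
δ = (−10000 + √(10000² + 4·31000·25505.60)) / (2·31000) = (−10000 + √3262694400.00) / 62000 ≈ 0.760.

δ ≈ 0.760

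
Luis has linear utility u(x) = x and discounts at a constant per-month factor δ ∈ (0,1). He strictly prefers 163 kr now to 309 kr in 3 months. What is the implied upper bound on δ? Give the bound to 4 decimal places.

Under u(x) = x this choice says 163 > δ^3·309.
Hence δ^3 < 163/309 = 0.52751, and x ↦ x^(1/3) is increasing on (0,∞).
δ < (163/309)^(1/3) ≈ 0.8080.

δ < 0.8080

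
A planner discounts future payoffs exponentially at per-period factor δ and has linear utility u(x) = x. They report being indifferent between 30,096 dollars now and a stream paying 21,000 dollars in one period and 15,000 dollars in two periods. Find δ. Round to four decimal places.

δ ≈ 0.8800

Equating present values: 30096 = 21000δ + 15000δ².
Rearranged: 15000δ² + 21000δ − 30096 = 0.
By the quadratic formula (taking the positive root), δ = (−21000 + √2246760000.00) / 30000 ≈ 0.8800.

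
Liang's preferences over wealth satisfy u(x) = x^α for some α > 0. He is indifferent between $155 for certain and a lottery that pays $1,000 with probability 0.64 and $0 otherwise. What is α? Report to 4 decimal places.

Since u(0) = 0, the lottery's EU is 0.64·1000^α.
Equating: 155^α = 0.64·1000^α, i.e. 0.1550^α = 0.64.
Take logs: α = ln 0.64 / ln(155/1000) ≈ 0.239382.

α ≈ 0.2394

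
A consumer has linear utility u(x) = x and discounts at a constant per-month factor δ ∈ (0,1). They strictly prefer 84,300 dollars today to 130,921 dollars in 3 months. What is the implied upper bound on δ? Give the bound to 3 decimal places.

δ < 0.864

Comparing present values: 84300 > δ^3·130921.
Hence δ^3 < 84300/130921 = 0.64390, and x ↦ x^(1/3) is increasing on (0,∞).
δ < 0.64390^(1/3) = 0.864.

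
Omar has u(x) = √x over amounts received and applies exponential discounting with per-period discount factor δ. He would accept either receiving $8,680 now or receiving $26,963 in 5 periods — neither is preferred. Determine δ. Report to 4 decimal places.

Equating discounted utilities: u(8680) = δ^5·u(26963) ⇒ δ^5 = u(8680)/u(26963).
With u(x) = √x: δ^5 = √8680/√26963 = √(8680/26963) = 0.56738.
Hence δ = (0.56738)^(1/5) = 0.892843.

δ ≈ 0.8928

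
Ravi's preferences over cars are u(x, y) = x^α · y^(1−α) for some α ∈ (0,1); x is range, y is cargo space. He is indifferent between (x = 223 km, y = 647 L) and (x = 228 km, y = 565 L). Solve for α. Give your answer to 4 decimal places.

α ≈ 0.8594

Set the two utilities equal: 223^α·647^(1−α) = 228^α·565^(1−α).
Taking logs: α·ln 223 + (1−α)·ln 647 = α·ln 228 + (1−α)·ln 565, i.e. α·-0.0221739 = (1−α)·-0.1355206.
Thus α·(-0.1576945) = -0.1355206, so α = -0.1355206/-0.1576945 ≈ 0.8594.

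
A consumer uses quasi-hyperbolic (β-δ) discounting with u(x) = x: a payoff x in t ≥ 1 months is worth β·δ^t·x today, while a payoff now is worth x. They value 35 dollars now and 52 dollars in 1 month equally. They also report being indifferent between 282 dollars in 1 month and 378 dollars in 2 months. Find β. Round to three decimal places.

The second indifference involves only future payoffs, so β cancels: β·δ^1·282 = β·δ^2·378, giving δ = 282/378 = 0.74603.
Substituting δ into 35 = β·δ·52: β = 35/(38.794) ≈ 0.902.

β ≈ 0.902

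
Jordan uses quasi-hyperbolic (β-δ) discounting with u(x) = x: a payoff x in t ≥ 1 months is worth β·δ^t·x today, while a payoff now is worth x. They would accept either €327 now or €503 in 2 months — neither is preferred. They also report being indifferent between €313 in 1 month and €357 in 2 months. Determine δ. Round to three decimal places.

From the later pair, β·δ^1·313 = β·δ^2·357; dividing through, δ = 313/357 = 0.87675.

δ ≈ 0.877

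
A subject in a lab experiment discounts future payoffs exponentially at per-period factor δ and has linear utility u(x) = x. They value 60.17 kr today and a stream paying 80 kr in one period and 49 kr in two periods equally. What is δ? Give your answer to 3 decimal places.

δ ≈ 0.560

Present value of the stream is 80·δ + 49·δ². Indifference gives 80δ + 49δ² = 60.17.
Rearranged: 49δ² + 80δ − 60.17 = 0.
The positive root is δ = [−80 + √(80² + 4·49·60.17)] / (2·49) = (−80 + 134.883)/98 ≈ 0.560.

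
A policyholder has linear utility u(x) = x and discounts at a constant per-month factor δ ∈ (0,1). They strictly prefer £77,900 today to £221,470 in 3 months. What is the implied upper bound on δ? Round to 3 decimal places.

δ < 0.706

Comparing present values: 77900 > δ^3·221470.
So δ^3 < 77900/221470 = 0.35174; taking the cube root of both positive sides preserves the inequality.
δ < 0.35174^(1/3) = 0.706.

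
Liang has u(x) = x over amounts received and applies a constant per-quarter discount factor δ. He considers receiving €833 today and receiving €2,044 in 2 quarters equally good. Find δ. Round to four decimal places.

δ ≈ 0.6384

The payoff in 2 quarters is discounted by δ^2, so u(833) = δ^2·u(2044) and δ^2 = u(833)/u(2044).
With u(x) = x: δ^2 = 833/2044 = 0.40753.
Taking the square root: δ = 0.40753^(1/2) ≈ 0.6384.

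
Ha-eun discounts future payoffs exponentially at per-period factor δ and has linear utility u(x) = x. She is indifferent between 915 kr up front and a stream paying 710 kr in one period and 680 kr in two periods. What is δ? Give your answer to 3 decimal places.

Present value of the stream is 710·δ + 680·δ². Indifference gives 710δ + 680δ² = 915.
That is, 680δ² + 710δ − 915 = 0, a quadratic in δ.
By the quadratic formula (taking the positive root), δ = (−710 + √2992900.00) / 1360 ≈ 0.750.

δ ≈ 0.750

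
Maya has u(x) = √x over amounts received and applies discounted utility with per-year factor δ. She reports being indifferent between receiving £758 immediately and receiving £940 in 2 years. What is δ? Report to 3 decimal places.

δ ≈ 0.948

Indifference means u(758) = δ^2 · u(940), so δ^2 = u(758)/u(940).
Since u(x) = √x, δ^2 = √(758/940) = 0.89799.
Hence δ = (0.89799)^(1/2) = 0.94762.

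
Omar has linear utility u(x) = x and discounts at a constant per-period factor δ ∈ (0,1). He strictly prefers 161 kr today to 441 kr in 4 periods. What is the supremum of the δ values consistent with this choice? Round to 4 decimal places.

δ < 0.7773

Comparing present values: 161 > δ^4·441.
Hence δ^4 < 161/441 = 0.36508, and x ↦ x^(1/4) is increasing on (0,∞).
δ < (161/441)^(1/4) ≈ 0.7773.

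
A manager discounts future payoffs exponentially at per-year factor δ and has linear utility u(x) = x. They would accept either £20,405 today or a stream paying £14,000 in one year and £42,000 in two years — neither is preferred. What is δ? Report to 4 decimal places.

Equating present values: 20405 = 14000δ + 42000δ².
That is, 42000δ² + 14000δ − 20405 = 0, a quadratic in δ.
δ = (−14000 + √(14000² + 4·42000·20405)) / (2·42000) = (−14000 + √3624040000.00) / 84000 ≈ 0.5500.

δ ≈ 0.5500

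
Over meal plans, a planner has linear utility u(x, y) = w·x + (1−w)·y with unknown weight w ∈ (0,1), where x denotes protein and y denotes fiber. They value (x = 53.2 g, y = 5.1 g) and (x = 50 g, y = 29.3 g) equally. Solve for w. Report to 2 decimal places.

Equating utilities: w·53.2 + (1−w)·5.1 = w·50 + (1−w)·29.3.
w·(53.2−50) = (1−w)·(29.3−5.1), i.e. w·3.2 = (1−w)·24.2.
The marginal rate of substitution is 24.2/3.2, so w = 24.2/(3.2+24.2) = 0.88.

w = 0.88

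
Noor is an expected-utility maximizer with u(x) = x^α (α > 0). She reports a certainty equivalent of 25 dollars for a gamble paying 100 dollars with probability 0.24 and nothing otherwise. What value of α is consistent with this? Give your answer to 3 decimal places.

The lottery's expected utility is 0.24·u(100) + 0.76·u(0) = 0.24·100^α (since u(0) = 0 for α > 0).
Equating: 25^α = 0.24·100^α, i.e. 0.2500^α = 0.24.
α = ln(0.24) / ln(25/100) = -1.427116/-1.386294 ≈ 1.029.

α ≈ 1.029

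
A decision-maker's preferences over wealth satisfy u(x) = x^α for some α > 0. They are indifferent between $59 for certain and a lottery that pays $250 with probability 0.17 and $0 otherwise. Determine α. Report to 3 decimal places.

The lottery's expected utility is 0.17·u(250) + 0.83·u(0) = 0.17·250^α (since u(0) = 0 for α > 0).
Equating: 59^α = 0.17·250^α, i.e. 0.2360^α = 0.17.
Take logs: α = ln 0.17 / ln(59/250) ≈ 1.22718.

α ≈ 1.227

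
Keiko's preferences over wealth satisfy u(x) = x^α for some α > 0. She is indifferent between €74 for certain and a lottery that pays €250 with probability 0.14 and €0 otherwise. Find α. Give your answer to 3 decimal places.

α ≈ 1.615

Since u(0) = 0, the lottery's EU is 0.14·250^α.
Indifference: 74^α = 0.14·250^α, so (74/250)^α = 0.14.
Taking logs: α·ln(74/250) = ln(0.14), so α = -1.966113 / -1.217396 ≈ 1.615.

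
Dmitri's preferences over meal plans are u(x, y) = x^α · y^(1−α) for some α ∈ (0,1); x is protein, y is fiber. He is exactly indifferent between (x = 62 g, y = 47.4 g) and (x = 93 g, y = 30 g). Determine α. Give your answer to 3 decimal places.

α ≈ 0.530

The Cobb–Douglas utilities coincide, so 62^α·47.4^(1−α) = 93^α·30^(1−α).
Rearrange to (62/93)^α = (30/47.4)^(1−α) and take logs: α·-0.405465 = (1−α)·-0.457425.
With A = -0.405465 and B = -0.457425: α·A = (1−α)·B, so α = B/(A+B) = -0.457425/-0.862890 ≈ 0.530.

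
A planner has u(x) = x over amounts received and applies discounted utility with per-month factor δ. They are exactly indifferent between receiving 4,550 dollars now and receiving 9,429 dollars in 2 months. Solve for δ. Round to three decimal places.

δ ≈ 0.695

The payoff in 2 months is discounted by δ^2, so u(4550) = δ^2·u(9429) and δ^2 = u(4550)/u(9429).
With u(x) = x: δ^2 = 4550/9429 = 0.48255.
Hence δ = (0.48255)^(1/2) = 0.69466.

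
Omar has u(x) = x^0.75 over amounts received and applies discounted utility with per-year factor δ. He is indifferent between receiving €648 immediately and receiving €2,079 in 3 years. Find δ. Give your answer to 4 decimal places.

δ ≈ 0.7472

Equating discounted utilities: u(648) = δ^3·u(2079) ⇒ δ^3 = u(648)/u(2079).
Since u(x) = x^0.75, δ^3 = (648/2079)^0.75 = 0.31169^0.75 = 0.41715.
Taking the cube root: δ = 0.41715^(1/3) ≈ 0.7472.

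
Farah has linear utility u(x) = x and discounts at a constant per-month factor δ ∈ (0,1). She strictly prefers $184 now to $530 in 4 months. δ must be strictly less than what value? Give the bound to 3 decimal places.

Comparing present values: 184 > δ^4·530.
So δ^4 < 184/530 = 0.34717; taking the 4th root of both positive sides preserves the inequality.
δ < (184/530)^(1/4) ≈ 0.768.

δ < 0.768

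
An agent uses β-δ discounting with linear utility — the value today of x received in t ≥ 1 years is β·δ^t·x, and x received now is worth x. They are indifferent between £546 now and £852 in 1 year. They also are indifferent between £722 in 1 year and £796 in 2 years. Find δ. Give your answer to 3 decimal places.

δ ≈ 0.907

From the later pair, β·δ^1·722 = β·δ^2·796; dividing through, δ = 722/796 = 0.90704.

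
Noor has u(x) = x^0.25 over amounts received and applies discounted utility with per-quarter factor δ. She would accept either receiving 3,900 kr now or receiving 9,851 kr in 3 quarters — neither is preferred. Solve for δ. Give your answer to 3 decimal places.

δ ≈ 0.926

Indifference means u(3900) = δ^3 · u(9851), so δ^3 = u(3900)/u(9851).
Since u(x) = x^0.25, δ^3 = (3900/9851)^0.25 = 0.39590^0.25 = 0.79322.
Taking the cube root: δ = 0.79322^(1/3) ≈ 0.926.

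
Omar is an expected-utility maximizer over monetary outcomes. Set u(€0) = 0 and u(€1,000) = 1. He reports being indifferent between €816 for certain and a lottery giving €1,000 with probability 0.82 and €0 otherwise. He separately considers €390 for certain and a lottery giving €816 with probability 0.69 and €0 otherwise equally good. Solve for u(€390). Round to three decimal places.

0.566

From the first indifference, u(€816) = 0.82·u(€1,000) + 0.18·u(€0) = 0.82·1 + 0.18·0 = 0.82.
Chaining: u(€390) = 0.69·0.82 + 0.31·0.00 = 0.5658.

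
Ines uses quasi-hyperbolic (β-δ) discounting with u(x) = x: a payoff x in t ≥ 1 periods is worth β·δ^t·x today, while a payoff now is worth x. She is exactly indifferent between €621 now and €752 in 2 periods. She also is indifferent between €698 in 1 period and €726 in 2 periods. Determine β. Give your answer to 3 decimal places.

β ≈ 0.893

Both payoffs in the second observation are in the future, so β drops out: δ^1·698 = δ^2·726 ⇒ δ = 698/726 = 0.96143.
The first indifference: 621 = β·δ^2·752, so β = 621/(δ^2·752) = 621/(0.92435·752) ≈ 0.893.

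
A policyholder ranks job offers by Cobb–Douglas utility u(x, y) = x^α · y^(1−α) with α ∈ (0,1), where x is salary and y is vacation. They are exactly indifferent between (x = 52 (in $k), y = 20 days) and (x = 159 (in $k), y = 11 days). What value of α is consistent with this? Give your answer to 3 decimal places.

α ≈ 0.348

The Cobb–Douglas utilities coincide, so 52^α·20^(1−α) = 159^α·11^(1−α).
(52/159)^α = (11/20)^(1−α); take logs: α·ln(52/159) = (1−α)·ln(11/20), i.e. α·-1.117660 = (1−α)·-0.597837.
With A = -1.117660 and B = -0.597837: α·A = (1−α)·B, so α = B/(A+B) = -0.597837/-1.715497 ≈ 0.348.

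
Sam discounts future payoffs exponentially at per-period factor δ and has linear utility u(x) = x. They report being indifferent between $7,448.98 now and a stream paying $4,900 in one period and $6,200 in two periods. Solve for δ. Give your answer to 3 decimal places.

The stream is worth 4900δ + 6200δ² today, so 4900δ + 6200δ² = 7448.98.
Rearranged: 6200δ² + 4900δ − 7448.98 = 0.
By the quadratic formula (taking the positive root), δ = (−4900 + √208744704.00) / 12400 ≈ 0.770.

δ ≈ 0.770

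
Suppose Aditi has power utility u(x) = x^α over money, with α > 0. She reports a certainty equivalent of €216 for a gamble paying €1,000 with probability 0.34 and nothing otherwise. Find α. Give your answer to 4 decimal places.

Since u(0) = 0, the lottery's EU is 0.34·1000^α.
Indifference: 216^α = 0.34·1000^α, so (216/1000)^α = 0.34.
Take logs: α = ln 0.34 / ln(216/1000) ≈ 0.703965.

α ≈ 0.7040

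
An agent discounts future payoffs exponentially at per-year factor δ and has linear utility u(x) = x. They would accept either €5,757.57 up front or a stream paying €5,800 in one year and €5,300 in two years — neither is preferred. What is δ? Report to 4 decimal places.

δ ≈ 0.6300

Equating present values: 5757.57 = 5800δ + 5300δ².
That is, 5300δ² + 5800δ − 5757.57 = 0, a quadratic in δ.
The positive root is δ = [−5800 + √(5800² + 4·5300·5757.57)] / (2·5300) = (−5800 + 12478.000)/10600 ≈ 0.6300.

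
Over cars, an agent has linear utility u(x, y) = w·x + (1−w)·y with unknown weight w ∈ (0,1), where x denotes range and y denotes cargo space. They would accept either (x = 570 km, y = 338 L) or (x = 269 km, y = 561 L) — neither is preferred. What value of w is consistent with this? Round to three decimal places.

w = 0.426

Equating utilities: w·570 + (1−w)·338 = w·269 + (1−w)·561.
Collecting terms: w·301 = (1−w)·223.
Hence w = 223/(301+223) = 223/524 = 0.426.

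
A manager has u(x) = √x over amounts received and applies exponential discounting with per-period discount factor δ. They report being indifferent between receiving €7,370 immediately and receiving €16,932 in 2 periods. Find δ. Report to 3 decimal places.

δ ≈ 0.812

Equating discounted utilities: u(7370) = δ^2·u(16932) ⇒ δ^2 = u(7370)/u(16932).
Since u(x) = √x, δ^2 = √(7370/16932) = 0.65975.
Hence δ = (0.65975)^(1/2) = 0.81225.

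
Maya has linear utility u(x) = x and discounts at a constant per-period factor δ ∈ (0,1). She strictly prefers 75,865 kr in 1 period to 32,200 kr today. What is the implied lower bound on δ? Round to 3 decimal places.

Under u(x) = x this choice says 32200 < δ·75865.
So δ > 32200/75865 = 0.42444.

δ > 0.424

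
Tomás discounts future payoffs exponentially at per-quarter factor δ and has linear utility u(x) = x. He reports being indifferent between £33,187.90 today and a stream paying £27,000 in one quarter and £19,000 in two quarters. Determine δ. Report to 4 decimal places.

The stream is worth 27000δ + 19000δ² today, so 27000δ + 19000δ² = 33187.90.
Rearranged: 19000δ² + 27000δ − 33187.90 = 0.
δ = (−27000 + √(27000² + 4·19000·33187.90)) / (2·19000) = (−27000 + √3251280400.00) / 38000 ≈ 0.7900.

δ ≈ 0.7900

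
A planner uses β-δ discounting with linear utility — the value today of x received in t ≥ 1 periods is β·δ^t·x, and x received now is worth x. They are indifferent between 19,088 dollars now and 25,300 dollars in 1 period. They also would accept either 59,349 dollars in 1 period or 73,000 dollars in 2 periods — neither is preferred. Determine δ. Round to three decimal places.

Both payoffs in the second observation are in the future, so β drops out: δ^1·59349 = δ^2·73000 ⇒ δ = 59349/73000 = 0.81300.

δ ≈ 0.813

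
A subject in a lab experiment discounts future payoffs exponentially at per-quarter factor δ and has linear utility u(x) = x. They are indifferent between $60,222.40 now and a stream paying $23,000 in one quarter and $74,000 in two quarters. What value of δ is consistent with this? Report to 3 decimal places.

δ ≈ 0.760

Equating present values: 60222.40 = 23000δ + 74000δ².
That is, 74000δ² + 23000δ − 60222.40 = 0, a quadratic in δ.
δ = (−23000 + √(23000² + 4·74000·60222.40)) / (2·74000) = (−23000 + √18354830400.00) / 148000 ≈ 0.760.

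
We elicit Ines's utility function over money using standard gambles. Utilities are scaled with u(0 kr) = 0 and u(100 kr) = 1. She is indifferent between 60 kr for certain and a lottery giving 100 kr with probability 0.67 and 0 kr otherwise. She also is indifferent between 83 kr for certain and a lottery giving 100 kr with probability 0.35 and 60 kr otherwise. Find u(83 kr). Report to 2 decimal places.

0.79

The first gamble pins u(60 kr): it must equal 0.67·1 + 0.33·0 = 0.67.
Chaining: u(83 kr) = 0.35·1.00 + 0.65·0.67 = 0.7855.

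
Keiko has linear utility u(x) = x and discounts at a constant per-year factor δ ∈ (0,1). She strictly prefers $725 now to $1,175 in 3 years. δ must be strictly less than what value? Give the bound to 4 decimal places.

The preference means 725 > δ^3·1175.
Dividing by 1175: δ^3 < 0.61702. Both sides are positive, so the cube root keeps the direction.
δ < (725/1175)^(1/3) ≈ 0.8513.

δ < 0.8513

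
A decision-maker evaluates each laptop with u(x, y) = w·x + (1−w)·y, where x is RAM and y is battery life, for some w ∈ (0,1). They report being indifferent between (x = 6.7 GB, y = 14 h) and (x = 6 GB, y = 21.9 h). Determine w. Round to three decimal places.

Equating utilities: w·6.7 + (1−w)·14 = w·6 + (1−w)·21.9.
w·(6.7−6) = (1−w)·(21.9−14), i.e. w·0.7 = (1−w)·7.9.
The marginal rate of substitution is 7.9/0.7, so w = 7.9/(0.7+7.9) = 0.919.

w = 0.919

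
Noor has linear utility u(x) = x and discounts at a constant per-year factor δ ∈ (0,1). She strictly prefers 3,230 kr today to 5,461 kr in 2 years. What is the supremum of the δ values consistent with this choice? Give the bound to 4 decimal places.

The preference means 3230 > δ^2·5461.
Dividing by 5461: δ^2 < 0.59147. Both sides are positive, so the square root keeps the direction.
δ < 0.59147^(1/2) = 0.7691.

δ < 0.7691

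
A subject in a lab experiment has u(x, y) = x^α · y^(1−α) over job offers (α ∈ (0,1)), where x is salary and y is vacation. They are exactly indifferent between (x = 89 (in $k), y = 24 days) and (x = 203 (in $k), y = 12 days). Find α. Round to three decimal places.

The Cobb–Douglas utilities coincide, so 89^α·24^(1−α) = 203^α·12^(1−α).
Rearrange to (89/203)^α = (12/24)^(1−α) and take logs: α·-0.824570 = (1−α)·-0.693147.
Thus α·(-1.517717) = -0.693147, so α = -0.693147/-1.517717 ≈ 0.457.

α ≈ 0.457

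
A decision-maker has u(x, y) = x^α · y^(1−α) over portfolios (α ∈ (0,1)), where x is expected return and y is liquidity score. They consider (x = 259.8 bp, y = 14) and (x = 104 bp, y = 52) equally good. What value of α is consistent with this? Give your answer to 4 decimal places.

α ≈ 0.5890

The Cobb–Douglas utilities coincide, so 259.8^α·14^(1−α) = 104^α·52^(1−α).
(259.8/104)^α = (52/14)^(1−α); take logs: α·ln(259.8/104) = (1−α)·ln(52/14), i.e. α·0.9155212 = (1−α)·1.3121864.
So α/(1−α) = (1.3121864)/(0.9155212) = 1.4332671, and α = 1.4332671/2.4332671 ≈ 0.5890.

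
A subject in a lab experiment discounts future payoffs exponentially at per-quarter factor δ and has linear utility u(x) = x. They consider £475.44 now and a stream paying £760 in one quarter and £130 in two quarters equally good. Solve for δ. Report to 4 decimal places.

δ ≈ 0.5700

Equating present values: 475.44 = 760δ + 130δ².
So 130δ² + 760δ − 475.44 = 0.
The positive root is δ = [−760 + √(760² + 4·130·475.44)] / (2·130) = (−760 + 908.201)/260 ≈ 0.5700.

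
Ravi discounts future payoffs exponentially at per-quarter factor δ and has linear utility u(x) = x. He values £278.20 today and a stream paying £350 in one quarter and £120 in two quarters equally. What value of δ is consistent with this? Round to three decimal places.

δ ≈ 0.650

The stream is worth 350δ + 120δ² today, so 350δ + 120δ² = 278.20.
Rearranged: 120δ² + 350δ − 278.20 = 0.
δ = (−350 + √(350² + 4·120·278.20)) / (2·120) = (−350 + √256036.00) / 240 ≈ 0.650.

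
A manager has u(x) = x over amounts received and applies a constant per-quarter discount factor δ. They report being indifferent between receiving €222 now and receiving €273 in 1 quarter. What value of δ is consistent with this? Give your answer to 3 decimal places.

Equating discounted utilities: u(222) = δ·u(273) ⇒ δ = u(222)/u(273).
With u(x) = x: δ = 222/273 = 0.81319.

δ ≈ 0.813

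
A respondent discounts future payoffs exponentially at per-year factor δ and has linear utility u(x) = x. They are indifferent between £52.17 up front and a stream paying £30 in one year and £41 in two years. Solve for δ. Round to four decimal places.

Equating present values: 52.17 = 30δ + 41δ².
Rearranged: 41δ² + 30δ − 52.17 = 0.
The positive root is δ = [−30 + √(30² + 4·41·52.17)] / (2·41) = (−30 + 97.241)/82 ≈ 0.8200.

δ ≈ 0.8200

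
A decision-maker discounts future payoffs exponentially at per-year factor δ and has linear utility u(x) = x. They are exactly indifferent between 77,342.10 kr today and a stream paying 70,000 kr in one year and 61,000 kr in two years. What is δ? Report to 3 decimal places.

Equating present values: 77342.10 = 70000δ + 61000δ².
So 61000δ² + 70000δ − 77342.10 = 0.
By the quadratic formula (taking the positive root), δ = (−70000 + √23771472400.00) / 122000 ≈ 0.690.

δ ≈ 0.690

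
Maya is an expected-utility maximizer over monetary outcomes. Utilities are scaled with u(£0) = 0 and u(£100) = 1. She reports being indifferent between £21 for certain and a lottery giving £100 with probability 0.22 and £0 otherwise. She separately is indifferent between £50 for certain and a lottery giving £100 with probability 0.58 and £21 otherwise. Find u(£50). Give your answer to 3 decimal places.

The first gamble pins u(£21): it must equal 0.22·1 + 0.78·0 = 0.22.
The second indifference gives u(£50) = 0.58·u(£100) + 0.42·u(£21) = 0.58·1.00 + 0.42·0.22 = 0.6724.

0.672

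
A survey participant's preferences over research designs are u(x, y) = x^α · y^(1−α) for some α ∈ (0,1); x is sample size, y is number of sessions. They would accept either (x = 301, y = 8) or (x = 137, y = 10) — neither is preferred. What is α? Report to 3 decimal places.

α ≈ 0.221

Set the two utilities equal: 301^α·8^(1−α) = 137^α·10^(1−α).
(301/137)^α = (10/8)^(1−α); take logs: α·ln(301/137) = (1−α)·ln(10/8), i.e. α·0.787129 = (1−α)·0.223144.
Thus α·(1.010273) = 0.223144, so α = 0.223144/1.010273 ≈ 0.221.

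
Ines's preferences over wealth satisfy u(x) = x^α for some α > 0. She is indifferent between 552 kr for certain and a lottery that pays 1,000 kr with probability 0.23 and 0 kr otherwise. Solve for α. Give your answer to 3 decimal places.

The lottery's expected utility is 0.23·u(1000) + 0.77·u(0) = 0.23·1000^α (since u(0) = 0 for α > 0).
Indifference: 552^α = 0.23·1000^α, so (552/1000)^α = 0.23.
α = ln(0.23) / ln(552/1000) = -1.469676/-0.594207 ≈ 2.473.

α ≈ 2.473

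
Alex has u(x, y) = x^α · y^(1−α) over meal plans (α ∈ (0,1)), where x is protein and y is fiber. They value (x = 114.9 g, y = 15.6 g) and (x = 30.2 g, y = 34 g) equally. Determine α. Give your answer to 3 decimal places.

α ≈ 0.368

The Cobb–Douglas utilities coincide, so 114.9^α·15.6^(1−α) = 30.2^α·34^(1−α).
Rearrange to (114.9/30.2)^α = (34/15.6)^(1−α) and take logs: α·1.336220 = (1−α)·0.779090.
Thus α·(2.115310) = 0.779090, so α = 0.779090/2.115310 ≈ 0.368.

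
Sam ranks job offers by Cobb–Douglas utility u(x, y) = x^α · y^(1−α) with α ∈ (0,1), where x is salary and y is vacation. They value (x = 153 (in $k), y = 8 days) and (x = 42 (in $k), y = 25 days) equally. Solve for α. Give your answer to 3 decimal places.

Indifference: 153^α · 8^(1−α) = 42^α · 25^(1−α).
(153/42)^α = (25/8)^(1−α); take logs: α·ln(153/42) = (1−α)·ln(25/8), i.e. α·1.292768 = (1−α)·1.139434.
With A = 1.292768 and B = 1.139434: α·A = (1−α)·B, so α = B/(A+B) = 1.139434/2.432202 ≈ 0.468.

α ≈ 0.468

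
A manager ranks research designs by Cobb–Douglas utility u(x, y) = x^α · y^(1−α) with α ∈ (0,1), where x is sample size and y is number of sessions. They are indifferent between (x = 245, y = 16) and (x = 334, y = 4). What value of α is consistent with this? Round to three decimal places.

Set the two utilities equal: 245^α·16^(1−α) = 334^α·4^(1−α).
Taking logs: α·ln 245 + (1−α)·ln 16 = α·ln 334 + (1−α)·ln 4, i.e. α·-0.309883 = (1−α)·-1.386294.
Thus α·(-1.696177) = -1.386294, so α = -1.386294/-1.696177 ≈ 0.817.

α ≈ 0.817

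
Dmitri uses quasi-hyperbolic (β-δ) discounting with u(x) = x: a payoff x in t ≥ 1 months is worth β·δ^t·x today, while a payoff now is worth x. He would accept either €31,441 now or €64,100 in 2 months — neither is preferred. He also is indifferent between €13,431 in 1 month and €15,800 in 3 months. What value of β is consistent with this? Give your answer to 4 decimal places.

β ≈ 0.5770

Both payoffs in the second observation are in the future, so β drops out: δ^1·13431 = δ^3·15800 ⇒ δ^2 = 13431/15800 = 0.85006, so δ = 0.92199.
The first indifference: 31441 = β·δ^2·64100, so β = 31441/(δ^2·64100) = 31441/(0.85006·64100) ≈ 0.5770.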